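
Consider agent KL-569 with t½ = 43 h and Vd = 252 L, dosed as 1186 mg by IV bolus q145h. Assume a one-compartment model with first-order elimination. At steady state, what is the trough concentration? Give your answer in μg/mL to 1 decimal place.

τ/t½ = 145/43 ≈ 3.3721, so fraction remaining f = (1/2)^(145/43) ≈ 0.0966.
Accumulation ratio R = 1/(1 − f) ≈ 1/0.9034 ≈ 1.1069.
Each bolus raises the concentration by D/Vd = 1186/252 ≈ 4.706 μg/mL.
Steady-state peak Cmax,ss = C₀·R ≈ 4.706 × 1.1069 ≈ 5.209 μg/mL.
Steady-state trough Cmin,ss = Cmax,ss·f ≈ 5.209 × 0.0966 ≈ 0.503 μg/mL.

0.5 μg/mL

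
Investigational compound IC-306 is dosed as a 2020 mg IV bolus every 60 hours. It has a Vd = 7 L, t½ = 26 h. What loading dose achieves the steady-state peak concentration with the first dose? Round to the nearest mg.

2531 mg

f = (1/2)^(60/26) ≈ 0.201983; accumulation ratio R = 1/(1−f) ≈ 1.25311.
Loading dose to hit Cmax,ss on first dose: D_load = D_maint·R ≈ 2020 × 1.25311 ≈ 2531.28 mg.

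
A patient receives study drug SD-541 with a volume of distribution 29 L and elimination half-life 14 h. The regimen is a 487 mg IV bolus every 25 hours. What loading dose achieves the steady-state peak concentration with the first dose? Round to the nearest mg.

686 mg

f = (1/2)^(25/14) ≈ 0.290032; accumulation ratio R = 1/(1−f) ≈ 1.40851.
Loading dose to hit Cmax,ss on first dose: D_load = D_maint·R ≈ 487 × 1.40851 ≈ 685.94 mg.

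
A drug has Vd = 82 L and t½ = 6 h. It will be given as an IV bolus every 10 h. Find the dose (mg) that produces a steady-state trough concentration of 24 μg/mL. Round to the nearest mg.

τ/t½ = 10/6 ≈ 1.6667, so f = (1/2)^(10/6) ≈ 0.314980.
Cmin,ss = (D/Vd)·f/(1−f), so D = Cmin,ss·Vd·(1−f)/f.
D = 24 × 82 × (1−f)/f ≈ 24 × 82 × 2.17480 ≈ 4280.01 mg.

4280 mg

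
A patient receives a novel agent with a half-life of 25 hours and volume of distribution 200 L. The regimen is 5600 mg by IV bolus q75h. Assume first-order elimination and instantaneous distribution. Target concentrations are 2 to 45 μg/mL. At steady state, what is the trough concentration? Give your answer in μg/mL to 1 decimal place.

τ = 75 h = 3 half-lives, so f = (1/2)^3 = 0.125.
Accumulation ratio R = 1/(1 − f) = 1/0.875 = 8/7.
Single-dose peak C₀ = D/Vd = 5600/200 = 28 μg/mL.
Steady-state peak Cmax,ss = C₀·R = 28 × 8/7 ≈ 32.000 μg/mL.
Steady-state trough Cmin,ss = Cmax,ss·f ≈ 32.000 × 0.125 ≈ 4.000 μg/mL.
Trough 4.0 μg/mL vs MEC 2 μg/mL: adequate.

4.0 μg/mL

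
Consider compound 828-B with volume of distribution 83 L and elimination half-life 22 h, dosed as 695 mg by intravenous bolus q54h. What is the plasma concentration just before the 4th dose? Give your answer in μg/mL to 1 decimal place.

f = (1/2)^(τ/t½) = (1/2)^(54/22) ≈ 0.1824.
C₀ = D/Vd = 695/83 ≈ 8.373 μg/mL.
Before the 4th dose, 3 doses have been given. Superposition: Cmin = C₀·(f + f² + … + f^3).
≈ 8.373 × (0.1824 + 0.0333 + 0.0061) ≈ 8.373 × 0.2218 ≈ 1.857 μg/mL.

1.9 μg/mL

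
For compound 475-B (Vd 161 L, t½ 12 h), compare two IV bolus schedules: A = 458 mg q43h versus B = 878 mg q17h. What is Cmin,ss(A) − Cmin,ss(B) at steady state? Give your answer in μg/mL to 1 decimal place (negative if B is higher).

-3.0 μg/mL

Regimen A: f = (1/2)^(43/12) ≈ 0.0834; Cmin,ss = (458/161)·f/(1−f) ≈ 0.259 μg/mL.
Regimen B: f = (1/2)^(17/12) ≈ 0.3746; Cmin,ss = (878/161)·f/(1−f) ≈ 3.266 μg/mL.
Difference ≈ 0.259 − 3.266 ≈ -3.007 μg/mL.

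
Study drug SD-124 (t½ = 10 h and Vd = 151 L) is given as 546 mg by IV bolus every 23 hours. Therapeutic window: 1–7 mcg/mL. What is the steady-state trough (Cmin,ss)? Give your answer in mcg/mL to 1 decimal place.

0.9 mcg/mL

Over one 23-h interval, 23/10 ≈ 2.3 half-lives elapse, leaving f ≈ 0.2031 of each dose.
Single-dose peak C₀ = D/Vd = 546/151 ≈ 3.616 mcg/mL.
Steady-state trough Cmin,ss = C₀·f/(1−f) ≈ 3.616 × 0.2031/0.7969 ≈ 0.922 mcg/mL.
Trough 0.9 mcg/mL vs MEC 1 mcg/mL: subtherapeutic.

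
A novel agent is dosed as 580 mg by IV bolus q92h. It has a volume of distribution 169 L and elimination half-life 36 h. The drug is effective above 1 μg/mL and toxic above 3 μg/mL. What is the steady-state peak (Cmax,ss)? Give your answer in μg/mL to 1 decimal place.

τ/t½ = 92/36 ≈ 2.5556, so fraction remaining f = (1/2)^(92/36) ≈ 0.1701.
At steady state, accumulation factor R = 1/(1 − e^(−kτ)) ≈ 1.2050.
Single-dose peak C₀ = D/Vd = 580/169 ≈ 3.432 μg/mL.
Steady-state peak Cmax,ss = C₀·R ≈ 3.432 × 1.2050 ≈ 4.136 μg/mL.
Peak 4.1 μg/mL vs MTC 3 μg/mL: exceeds toxic threshold.

4.1 μg/mL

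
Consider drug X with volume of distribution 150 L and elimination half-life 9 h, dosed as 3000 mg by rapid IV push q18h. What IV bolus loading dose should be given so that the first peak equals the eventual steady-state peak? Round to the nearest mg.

f = (1/2)^(18/9) ≈ 0.250000; accumulation ratio R = 1/(1−f) ≈ 1.33333.
Loading dose to hit Cmax,ss on first dose: D_load = D_maint·R ≈ 3000 × 1.33333 ≈ 3999.99 mg.

4000 mg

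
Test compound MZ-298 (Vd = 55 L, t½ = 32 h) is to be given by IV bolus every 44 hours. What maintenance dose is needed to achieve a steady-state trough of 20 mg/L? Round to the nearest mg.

1753 mg

τ/t½ = 44/32 ≈ 1.375, so f = (1/2)^(44/32) ≈ 0.385553.
Cmin,ss = (D/Vd)·f/(1−f), so D = Cmin,ss·Vd·(1−f)/f.
D = 20 × 55 × (1−f)/f ≈ 20 × 55 × 1.59368 ≈ 1753.05 mg.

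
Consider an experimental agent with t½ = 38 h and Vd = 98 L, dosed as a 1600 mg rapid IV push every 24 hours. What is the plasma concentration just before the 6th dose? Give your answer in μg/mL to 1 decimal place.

f = (1/2)^(τ/t½) = (1/2)^(24/38) ≈ 0.6455.
C₀ = D/Vd = 1600/98 ≈ 16.327 μg/mL.
Before the 6th dose, 5 doses have been given. Superposition: Cmin = C₀·(f + f² + … + f^5).
≈ 16.327 × (0.6455 + 0.4167 + 0.2690 + 0.1736 + 0.1121) ≈ 16.327 × 1.6169 ≈ 26.399 μg/mL.

26.4 μg/mL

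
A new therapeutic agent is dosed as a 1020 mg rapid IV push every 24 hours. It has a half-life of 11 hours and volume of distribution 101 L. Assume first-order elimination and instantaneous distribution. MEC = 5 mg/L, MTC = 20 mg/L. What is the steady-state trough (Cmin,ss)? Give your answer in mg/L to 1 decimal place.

Over one 24-h interval, 24/11 ≈ 2.1818 half-lives elapse, leaving f ≈ 0.2204 of each dose.
Each bolus raises the concentration by D/Vd = 1020/101 ≈ 10.099 mg/L.
Steady-state trough Cmin,ss = C₀·f/(1−f) ≈ 10.099 × 0.2204/0.7796 ≈ 2.855 mg/L.
Trough 2.9 mg/L vs MEC 5 mg/L: subtherapeutic.

2.9 mg/L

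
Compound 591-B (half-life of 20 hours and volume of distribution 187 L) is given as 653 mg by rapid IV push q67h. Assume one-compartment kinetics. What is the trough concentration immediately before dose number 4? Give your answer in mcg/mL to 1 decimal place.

f = (1/2)^(τ/t½) = (1/2)^(67/20) ≈ 0.0981.
C₀ = D/Vd = 653/187 ≈ 3.492 mcg/mL.
Before the 4th dose, 3 doses have been given. Superposition: Cmin = C₀·(f + f² + … + f^3).
≈ 3.492 × (0.0981 + 0.0096 + 0.0009) ≈ 3.492 × 0.1086 ≈ 0.379 mcg/mL.

0.4 mcg/mL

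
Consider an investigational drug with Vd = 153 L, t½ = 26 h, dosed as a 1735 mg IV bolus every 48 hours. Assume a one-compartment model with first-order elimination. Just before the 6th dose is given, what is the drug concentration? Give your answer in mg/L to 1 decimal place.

4.4 mg/L

f = (1/2)^(τ/t½) = (1/2)^(48/26) ≈ 0.2781.
C₀ = D/Vd = 1735/153 ≈ 11.340 mg/L.
Before the 6th dose, 5 doses have been given. Superposition: Cmin = C₀·(f + f² + … + f^5).
≈ 11.340 × (0.2781 + 0.0773 + 0.0215 + 0.0060 + 0.0017) ≈ 11.340 × 0.3846 ≈ 4.361 mg/L.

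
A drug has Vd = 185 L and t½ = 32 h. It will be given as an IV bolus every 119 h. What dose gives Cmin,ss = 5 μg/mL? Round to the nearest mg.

τ/t½ = 119/32 ≈ 3.7188, so f = (1/2)^(119/32) ≈ 0.075953.
Cmin,ss = (D/Vd)·f/(1−f), so D = Cmin,ss·Vd·(1−f)/f.
D = 5 × 185 × (1−f)/f ≈ 5 × 185 × 12.16604 ≈ 11253.59 mg.

11254 mg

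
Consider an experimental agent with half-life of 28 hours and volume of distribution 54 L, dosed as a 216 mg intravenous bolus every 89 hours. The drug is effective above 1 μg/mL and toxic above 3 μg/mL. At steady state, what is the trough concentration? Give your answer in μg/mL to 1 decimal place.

0.5 μg/mL

Over one 89-h interval, 89/28 ≈ 3.1786 half-lives elapse, leaving f ≈ 0.1104 of each dose.
Accumulation ratio R = 1/(1 − f) ≈ 1/0.8896 ≈ 1.1241.
Single-dose peak C₀ = D/Vd = 216/54 ≈ 4.000 μg/mL.
Steady-state peak Cmax,ss = C₀·R ≈ 4.000 × 1.1241 ≈ 4.496 μg/mL.
One interval later, Cmin,ss = Cmax,ss·e^(−kτ) ≈ 4.496 × 0.1104 ≈ 0.496 μg/mL.
Trough 0.5 μg/mL vs MEC 1 μg/mL: subtherapeutic.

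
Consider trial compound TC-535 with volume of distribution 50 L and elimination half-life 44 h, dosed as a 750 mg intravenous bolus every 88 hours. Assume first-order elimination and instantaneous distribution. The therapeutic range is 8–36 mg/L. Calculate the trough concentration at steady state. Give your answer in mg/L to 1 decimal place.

τ = 88 h = 2 half-lives, so f = (1/2)^2 = 0.25.
Accumulation ratio R = 1/(1 − f) = 1/0.75 = 4/3.
Single-dose peak C₀ = D/Vd = 750/50 = 15 mg/L.
Steady-state peak Cmax,ss = C₀·R = 15 × 4/3 ≈ 20.000 mg/L.
Steady-state trough Cmin,ss = Cmax,ss·f ≈ 20.000 × 0.25 ≈ 5.000 mg/L.
Trough 5.0 mg/L vs MEC 8 mg/L: subtherapeutic.

5.0 mg/L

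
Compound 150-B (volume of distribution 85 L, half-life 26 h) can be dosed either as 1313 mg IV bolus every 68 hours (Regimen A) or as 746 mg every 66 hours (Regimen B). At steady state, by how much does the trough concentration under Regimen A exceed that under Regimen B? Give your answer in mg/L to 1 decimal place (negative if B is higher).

Regimen A: f = (1/2)^(68/26) ≈ 0.1632; Cmin,ss = (1313/85)·f/(1−f) ≈ 3.013 mg/L.
Regimen B: f = (1/2)^(66/26) ≈ 0.1721; Cmin,ss = (746/85)·f/(1−f) ≈ 1.824 mg/L.
Difference ≈ 3.013 − 1.824 ≈ 1.189 mg/L.

1.2 mg/L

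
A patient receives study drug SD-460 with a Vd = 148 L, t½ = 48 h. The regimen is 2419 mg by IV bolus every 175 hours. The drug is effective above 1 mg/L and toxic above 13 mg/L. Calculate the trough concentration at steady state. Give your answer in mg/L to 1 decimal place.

1.4 mg/L

Over one 175-h interval, 175/48 ≈ 3.6458 half-lives elapse, leaving f ≈ 0.0799 of each dose.
At steady state, accumulation factor R = 1/(1 − e^(−kτ)) ≈ 1.0868.
Each bolus raises the concentration by D/Vd = 2419/148 ≈ 16.345 mg/L.
Cmax,ss = C₀/(1 − f) ≈ 16.345/0.9201 ≈ 17.764 mg/L.
Steady-state trough Cmin,ss = Cmax,ss·f ≈ 17.764 × 0.0799 ≈ 1.419 mg/L.
Trough 1.4 mg/L vs MEC 1 mg/L: adequate.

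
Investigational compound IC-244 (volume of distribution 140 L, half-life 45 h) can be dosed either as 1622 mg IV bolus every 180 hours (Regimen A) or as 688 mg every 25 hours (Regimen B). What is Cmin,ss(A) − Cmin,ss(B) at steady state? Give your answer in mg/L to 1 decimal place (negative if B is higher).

Regimen A: f = (1/2)^(180/45) ≈ 0.0625; Cmin,ss = (1622/140)·f/(1−f) ≈ 0.772 mg/L.
Regimen B: f = (1/2)^(25/45) ≈ 0.6804; Cmin,ss = (688/140)·f/(1−f) ≈ 10.462 mg/L.
Difference ≈ 0.772 − 10.462 ≈ -9.690 mg/L.

-9.7 mg/L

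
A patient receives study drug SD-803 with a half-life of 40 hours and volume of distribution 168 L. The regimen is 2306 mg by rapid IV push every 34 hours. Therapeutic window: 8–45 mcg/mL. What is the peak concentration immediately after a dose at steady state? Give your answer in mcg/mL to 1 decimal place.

Over one 34-h interval, 34/40 ≈ 0.85 half-lives elapse, leaving f ≈ 0.5548 of each dose.
At steady state, accumulation factor R = 1/(1 − e^(−kτ)) ≈ 2.2462.
Single-dose peak C₀ = D/Vd = 2306/168 ≈ 13.726 mcg/mL.
Steady-state peak Cmax,ss = C₀·R ≈ 13.726 × 2.2462 ≈ 30.831 mcg/mL.
Peak 30.8 mcg/mL vs MTC 45 mcg/mL: below toxic threshold.

30.8 mcg/mL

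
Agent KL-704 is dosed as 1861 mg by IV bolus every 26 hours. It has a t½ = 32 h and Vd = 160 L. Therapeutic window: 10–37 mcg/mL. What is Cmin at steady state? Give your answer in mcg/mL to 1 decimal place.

15.4 mcg/mL

Over one 26-h interval, 26/32 ≈ 0.8125 half-lives elapse, leaving f ≈ 0.5694 of each dose.
At steady state, accumulation factor R = 1/(1 − e^(−kτ)) ≈ 2.3223.
Single-dose peak C₀ = D/Vd = 1861/160 ≈ 11.631 mcg/mL.
Cmax,ss = C₀/(1 − f) ≈ 11.631/0.4306 ≈ 27.011 mcg/mL.
One interval later, Cmin,ss = Cmax,ss·e^(−kτ) ≈ 27.011 × 0.5694 ≈ 15.380 mcg/mL.
Trough 15.4 mcg/mL vs MEC 10 mcg/mL: adequate.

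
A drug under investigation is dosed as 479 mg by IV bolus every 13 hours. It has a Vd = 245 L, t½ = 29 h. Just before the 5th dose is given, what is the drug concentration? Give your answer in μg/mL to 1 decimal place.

f = (1/2)^(τ/t½) = (1/2)^(13/29) ≈ 0.7329.
C₀ = D/Vd = 479/245 ≈ 1.955 μg/mL.
Before the 5th dose, 4 doses have been given. Superposition: Cmin = C₀·(f + f² + … + f^4).
≈ 1.955 × (0.7329 + 0.5371 + 0.3937 + 0.2885) ≈ 1.955 × 1.9522 ≈ 3.817 μg/mL.

3.8 μg/mL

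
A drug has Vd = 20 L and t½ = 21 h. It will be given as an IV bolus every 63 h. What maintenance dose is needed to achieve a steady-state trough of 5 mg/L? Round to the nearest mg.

700 mg

τ/t½ = 63/21 ≈ 3, so f = (1/2)^(63/21) ≈ 0.125000.
Cmin,ss = (D/Vd)·f/(1−f), so D = Cmin,ss·Vd·(1−f)/f.
D = 5 × 20 × (1−f)/f ≈ 5 × 20 × 7.00000 ≈ 700.00 mg.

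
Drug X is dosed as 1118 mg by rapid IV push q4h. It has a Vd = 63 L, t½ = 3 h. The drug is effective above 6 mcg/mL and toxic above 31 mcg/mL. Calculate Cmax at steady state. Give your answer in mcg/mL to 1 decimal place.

τ/t½ = 4/3 ≈ 1.3333, so fraction remaining f = (1/2)^(4/3) ≈ 0.3969.
At steady state, accumulation factor R = 1/(1 − e^(−kτ)) ≈ 1.6581.
Single-dose peak C₀ = D/Vd = 1118/63 ≈ 17.746 mcg/mL.
Cmax,ss = C₀/(1 − f) ≈ 17.746/0.6031 ≈ 29.425 mcg/mL.
Peak 29.4 mcg/mL vs MTC 31 mcg/mL: below toxic threshold.

29.4 mcg/mL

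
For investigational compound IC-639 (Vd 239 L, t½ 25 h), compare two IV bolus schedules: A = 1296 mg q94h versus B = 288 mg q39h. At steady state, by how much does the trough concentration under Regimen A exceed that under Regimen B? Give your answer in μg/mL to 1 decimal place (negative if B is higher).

Regimen A: f = (1/2)^(94/25) ≈ 0.0738; Cmin,ss = (1296/239)·f/(1−f) ≈ 0.432 μg/mL.
Regimen B: f = (1/2)^(39/25) ≈ 0.3392; Cmin,ss = (288/239)·f/(1−f) ≈ 0.619 μg/mL.
Difference ≈ 0.432 − 0.619 ≈ -0.187 μg/mL.

-0.2 μg/mL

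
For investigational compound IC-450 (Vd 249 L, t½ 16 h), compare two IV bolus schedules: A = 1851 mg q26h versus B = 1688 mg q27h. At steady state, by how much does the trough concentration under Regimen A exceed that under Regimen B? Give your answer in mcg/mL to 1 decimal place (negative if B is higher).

0.5 mcg/mL

Regimen A: f = (1/2)^(26/16) ≈ 0.3242; Cmin,ss = (1851/249)·f/(1−f) ≈ 3.566 mcg/mL.
Regimen B: f = (1/2)^(27/16) ≈ 0.3105; Cmin,ss = (1688/249)·f/(1−f) ≈ 3.053 mcg/mL.
Difference ≈ 3.566 − 3.053 ≈ 0.513 mcg/mL.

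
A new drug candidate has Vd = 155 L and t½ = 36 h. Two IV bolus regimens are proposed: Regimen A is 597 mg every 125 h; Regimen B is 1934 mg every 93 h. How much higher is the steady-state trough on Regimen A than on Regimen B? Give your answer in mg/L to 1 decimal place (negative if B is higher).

Regimen A: f = (1/2)^(125/36) ≈ 0.0901; Cmin,ss = (597/155)·f/(1−f) ≈ 0.381 mg/L.
Regimen B: f = (1/2)^(93/36) ≈ 0.1669; Cmin,ss = (1934/155)·f/(1−f) ≈ 2.500 mg/L.
Difference ≈ 0.381 − 2.500 ≈ -2.119 mg/L.

-2.1 mg/L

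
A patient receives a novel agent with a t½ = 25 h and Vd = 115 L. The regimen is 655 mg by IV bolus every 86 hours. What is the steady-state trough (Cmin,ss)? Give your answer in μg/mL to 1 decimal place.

τ/t½ = 86/25 ≈ 3.44, so fraction remaining f = (1/2)^(86/25) ≈ 0.0921.
Each bolus raises the concentration by D/Vd = 655/115 ≈ 5.696 μg/mL.
Steady-state trough Cmin,ss = C₀·f/(1−f) ≈ 5.696 × 0.0921/0.9079 ≈ 0.578 μg/mL.

0.6 μg/mL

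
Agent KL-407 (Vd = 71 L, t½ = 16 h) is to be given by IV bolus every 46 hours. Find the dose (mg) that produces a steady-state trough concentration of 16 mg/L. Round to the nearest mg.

τ/t½ = 46/16 ≈ 2.875, so f = (1/2)^(46/16) ≈ 0.136313.
Cmin,ss = (D/Vd)·f/(1−f), so D = Cmin,ss·Vd·(1−f)/f.
D = 16 × 71 × (1−f)/f ≈ 16 × 71 × 6.33606 ≈ 7197.76 mg.

7198 mg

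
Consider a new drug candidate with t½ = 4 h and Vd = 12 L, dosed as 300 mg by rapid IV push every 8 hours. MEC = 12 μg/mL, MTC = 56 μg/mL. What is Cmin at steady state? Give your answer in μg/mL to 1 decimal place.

8.3 μg/mL

τ = 8 h = 2 half-lives, so f = (1/2)^2 = 0.25.
At steady state, R = 1/(1 − 0.25) = 4/3.
Single-dose peak C₀ = D/Vd = 300/12 = 25 μg/mL.
Steady-state peak Cmax,ss = C₀·R = 25 × 4/3 ≈ 33.333 μg/mL.
Steady-state trough Cmin,ss = Cmax,ss·f ≈ 33.333 × 0.25 ≈ 8.333 μg/mL.
Trough 8.3 μg/mL vs MEC 12 μg/mL: subtherapeutic.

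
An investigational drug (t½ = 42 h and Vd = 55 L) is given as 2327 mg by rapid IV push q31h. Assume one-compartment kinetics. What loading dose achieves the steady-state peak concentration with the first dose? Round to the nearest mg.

5811 mg

f = (1/2)^(31/42) ≈ 0.599530; accumulation ratio R = 1/(1−f) ≈ 2.49707.
Loading dose to hit Cmax,ss on first dose: D_load = D_maint·R ≈ 2327 × 2.49707 ≈ 5810.68 mg.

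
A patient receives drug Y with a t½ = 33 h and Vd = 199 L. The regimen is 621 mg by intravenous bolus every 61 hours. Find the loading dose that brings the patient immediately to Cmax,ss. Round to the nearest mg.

860 mg

f = (1/2)^(61/33) ≈ 0.277684; accumulation ratio R = 1/(1−f) ≈ 1.38444.
Loading dose to hit Cmax,ss on first dose: D_load = D_maint·R ≈ 621 × 1.38444 ≈ 859.74 mg.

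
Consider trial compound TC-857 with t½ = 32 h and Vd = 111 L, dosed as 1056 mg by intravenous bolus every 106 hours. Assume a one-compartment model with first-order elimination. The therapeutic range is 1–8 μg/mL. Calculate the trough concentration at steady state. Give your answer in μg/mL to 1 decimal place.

τ/t½ = 106/32 ≈ 3.3125, so fraction remaining f = (1/2)^(106/32) ≈ 0.1007.
Single-dose peak C₀ = D/Vd = 1056/111 ≈ 9.514 μg/mL.
Steady-state trough Cmin,ss = C₀·f/(1−f) ≈ 9.514 × 0.1007/0.8993 ≈ 1.065 μg/mL.
Trough 1.1 μg/mL vs MEC 1 μg/mL: adequate.

1.1 μg/mL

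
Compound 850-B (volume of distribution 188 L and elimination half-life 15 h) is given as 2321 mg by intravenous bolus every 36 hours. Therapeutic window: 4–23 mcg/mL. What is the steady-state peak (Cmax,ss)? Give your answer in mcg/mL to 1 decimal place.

τ/t½ = 36/15 ≈ 2.4, so fraction remaining f = (1/2)^(36/15) ≈ 0.1895.
At steady state, accumulation factor R = 1/(1 − e^(−kτ)) ≈ 1.2338.
Single-dose peak C₀ = D/Vd = 2321/188 ≈ 12.346 mcg/mL.
Steady-state peak Cmax,ss = C₀·R ≈ 12.346 × 1.2338 ≈ 15.232 mcg/mL.
Peak 15.2 mcg/mL vs MTC 23 mcg/mL: below toxic threshold.

15.2 mcg/mL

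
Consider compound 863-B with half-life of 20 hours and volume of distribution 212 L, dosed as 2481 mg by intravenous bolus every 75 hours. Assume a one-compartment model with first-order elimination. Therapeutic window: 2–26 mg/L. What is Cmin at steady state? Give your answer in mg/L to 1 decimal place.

0.9 mg/L

Over one 75-h interval, 75/20 ≈ 3.75 half-lives elapse, leaving f ≈ 0.0743 of each dose.
Each bolus raises the concentration by D/Vd = 2481/212 ≈ 11.703 mg/L.
Steady-state trough Cmin,ss = C₀·f/(1−f) ≈ 11.703 × 0.0743/0.9257 ≈ 0.939 mg/L.
Trough 0.9 mg/L vs MEC 2 mg/L: subtherapeutic.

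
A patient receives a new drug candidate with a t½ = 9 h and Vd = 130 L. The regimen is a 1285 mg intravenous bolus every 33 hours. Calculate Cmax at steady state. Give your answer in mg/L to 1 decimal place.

k = ln2/t½ = ln2/9 ≈ 0.077016 h⁻¹; fraction remaining f = e^(−kτ) = e^(−0.077016×33) ≈ 0.0787.
Accumulation ratio R = 1/(1 − f) ≈ 1/0.9213 ≈ 1.0854.
Each bolus raises the concentration by D/Vd = 1285/130 ≈ 9.885 mg/L.
Steady-state peak Cmax,ss = C₀·R ≈ 9.885 × 1.0854 ≈ 10.729 mg/L.

10.7 mg/L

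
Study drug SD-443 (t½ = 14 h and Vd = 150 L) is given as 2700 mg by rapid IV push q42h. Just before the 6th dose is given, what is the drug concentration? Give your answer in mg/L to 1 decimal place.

2.6 mg/L

f = (1/2)^(τ/t½) = (1/2)^(42/14) ≈ 0.1250.
C₀ = D/Vd = 2700/150 ≈ 18.000 mg/L.
Before the 6th dose, 5 doses have been given. Superposition: Cmin = C₀·(f + f² + … + f^5).
≈ 18.000 × (0.1250 + 0.0156 + 0.0020 + 0.0002 + 0.0000) ≈ 18.000 × 0.1428 ≈ 2.570 mg/L.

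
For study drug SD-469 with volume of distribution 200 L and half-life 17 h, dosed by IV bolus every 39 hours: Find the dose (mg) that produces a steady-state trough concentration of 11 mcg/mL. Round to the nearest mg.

τ/t½ = 39/17 ≈ 2.2941, so f = (1/2)^(39/17) ≈ 0.203893.
Cmin,ss = (D/Vd)·f/(1−f), so D = Cmin,ss·Vd·(1−f)/f.
D = 11 × 200 × (1−f)/f ≈ 11 × 200 × 3.90453 ≈ 8589.97 mg.

8590 mg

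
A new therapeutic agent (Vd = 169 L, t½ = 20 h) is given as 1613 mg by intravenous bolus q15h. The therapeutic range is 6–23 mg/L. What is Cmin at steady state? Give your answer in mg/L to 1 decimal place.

k = ln2/t½ = ln2/20 ≈ 0.034657 h⁻¹; fraction remaining f = e^(−kτ) = e^(−0.034657×15) ≈ 0.5946.
Accumulation ratio R = 1/(1 − f) ≈ 1/0.4054 ≈ 2.4667.
Single-dose peak C₀ = D/Vd = 1613/169 ≈ 9.544 mg/L.
Cmax,ss = C₀/(1 − f) ≈ 9.544/0.4054 ≈ 23.542 mg/L.
Steady-state trough Cmin,ss = Cmax,ss·f ≈ 23.542 × 0.5946 ≈ 13.998 mg/L.
Trough 14.0 mg/L vs MEC 6 mg/L: adequate.

14.0 mg/L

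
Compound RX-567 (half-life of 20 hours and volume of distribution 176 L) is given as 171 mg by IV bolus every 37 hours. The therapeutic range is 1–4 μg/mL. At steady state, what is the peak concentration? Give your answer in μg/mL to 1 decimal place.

1.3 μg/mL

Over one 37-h interval, 37/20 ≈ 1.85 half-lives elapse, leaving f ≈ 0.2774 of each dose.
At steady state, accumulation factor R = 1/(1 − e^(−kτ)) ≈ 1.3839.
Single-dose peak C₀ = D/Vd = 171/176 ≈ 0.972 μg/mL.
Cmax,ss = C₀/(1 − f) ≈ 0.972/0.7226 ≈ 1.345 μg/mL.
Peak 1.3 μg/mL vs MTC 4 μg/mL: below toxic threshold.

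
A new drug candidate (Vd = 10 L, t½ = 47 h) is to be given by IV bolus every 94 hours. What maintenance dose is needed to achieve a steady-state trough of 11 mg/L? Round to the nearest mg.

τ/t½ = 94/47 ≈ 2, so f = (1/2)^(94/47) ≈ 0.250000.
Cmin,ss = (D/Vd)·f/(1−f), so D = Cmin,ss·Vd·(1−f)/f.
D = 11 × 10 × (1−f)/f ≈ 11 × 10 × 3.00000 ≈ 330.00 mg.

330 mg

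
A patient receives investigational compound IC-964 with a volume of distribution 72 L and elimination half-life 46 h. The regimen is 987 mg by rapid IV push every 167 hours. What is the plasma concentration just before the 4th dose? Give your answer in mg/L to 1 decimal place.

f = (1/2)^(τ/t½) = (1/2)^(167/46) ≈ 0.0807.
C₀ = D/Vd = 987/72 ≈ 13.708 mg/L.
Before the 4th dose, 3 doses have been given. Superposition: Cmin = C₀·(f + f² + … + f^3).
≈ 13.708 × (0.0807 + 0.0065 + 0.0005) ≈ 13.708 × 0.0877 ≈ 1.202 mg/L.

1.2 mg/L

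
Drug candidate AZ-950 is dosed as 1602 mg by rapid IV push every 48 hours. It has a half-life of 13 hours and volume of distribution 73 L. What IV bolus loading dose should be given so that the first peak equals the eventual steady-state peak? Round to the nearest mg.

1736 mg

f = (1/2)^(48/13) ≈ 0.077358; accumulation ratio R = 1/(1−f) ≈ 1.08384.
Loading dose to hit Cmax,ss on first dose: D_load = D_maint·R ≈ 1602 × 1.08384 ≈ 1736.31 mg.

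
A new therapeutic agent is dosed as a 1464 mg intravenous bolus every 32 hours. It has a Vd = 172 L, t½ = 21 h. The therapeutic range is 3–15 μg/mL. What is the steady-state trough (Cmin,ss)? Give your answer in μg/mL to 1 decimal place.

k = ln2/t½ = ln2/21 ≈ 0.033007 h⁻¹; fraction remaining f = e^(−kτ) = e^(−0.033007×32) ≈ 0.3478.
Single-dose peak C₀ = D/Vd = 1464/172 ≈ 8.512 μg/mL.
Steady-state trough Cmin,ss = C₀·f/(1−f) ≈ 8.512 × 0.3478/0.6522 ≈ 4.539 μg/mL.
Trough 4.5 μg/mL vs MEC 3 μg/mL: adequate.

4.5 μg/mL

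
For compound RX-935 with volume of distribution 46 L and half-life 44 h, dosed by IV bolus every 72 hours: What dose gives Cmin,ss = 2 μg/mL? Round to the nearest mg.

194 mg

τ/t½ = 72/44 ≈ 1.6364, so f = (1/2)^(72/44) ≈ 0.321666.
Cmin,ss = (D/Vd)·f/(1−f), so D = Cmin,ss·Vd·(1−f)/f.
D = 2 × 46 × (1−f)/f ≈ 2 × 46 × 2.10881 ≈ 194.01 mg.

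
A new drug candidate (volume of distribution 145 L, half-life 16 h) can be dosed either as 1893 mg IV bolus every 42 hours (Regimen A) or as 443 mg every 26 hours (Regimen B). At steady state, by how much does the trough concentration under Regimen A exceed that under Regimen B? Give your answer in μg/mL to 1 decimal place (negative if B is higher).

Regimen A: f = (1/2)^(42/16) ≈ 0.1621; Cmin,ss = (1893/145)·f/(1−f) ≈ 2.526 μg/mL.
Regimen B: f = (1/2)^(26/16) ≈ 0.3242; Cmin,ss = (443/145)·f/(1−f) ≈ 1.466 μg/mL.
Difference ≈ 2.526 − 1.466 ≈ 1.060 μg/mL.

1.1 μg/mL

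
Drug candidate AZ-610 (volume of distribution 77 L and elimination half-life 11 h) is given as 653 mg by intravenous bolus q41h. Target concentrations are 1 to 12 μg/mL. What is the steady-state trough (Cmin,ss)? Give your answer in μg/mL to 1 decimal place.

τ/t½ = 41/11 ≈ 3.7273, so fraction remaining f = (1/2)^(41/11) ≈ 0.0755.
Accumulation ratio R = 1/(1 − f) ≈ 1/0.9245 ≈ 1.0817.
Each bolus raises the concentration by D/Vd = 653/77 ≈ 8.481 μg/mL.
Cmax,ss = C₀/(1 − f) ≈ 8.481/0.9245 ≈ 9.174 μg/mL.
Steady-state trough Cmin,ss = Cmax,ss·f ≈ 9.174 × 0.0755 ≈ 0.693 μg/mL.
Trough 0.7 μg/mL vs MEC 1 μg/mL: subtherapeutic.

0.7 μg/mL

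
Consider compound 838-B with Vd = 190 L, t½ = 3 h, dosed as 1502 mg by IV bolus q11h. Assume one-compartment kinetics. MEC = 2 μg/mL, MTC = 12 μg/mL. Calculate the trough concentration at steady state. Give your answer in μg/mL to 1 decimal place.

τ/t½ = 11/3 ≈ 3.6667, so fraction remaining f = (1/2)^(11/3) ≈ 0.0787.
Each bolus raises the concentration by D/Vd = 1502/190 ≈ 7.905 μg/mL.
Steady-state trough Cmin,ss = C₀·f/(1−f) ≈ 7.905 × 0.0787/0.9213 ≈ 0.675 μg/mL.
Trough 0.7 μg/mL vs MEC 2 μg/mL: subtherapeutic.

0.7 μg/mL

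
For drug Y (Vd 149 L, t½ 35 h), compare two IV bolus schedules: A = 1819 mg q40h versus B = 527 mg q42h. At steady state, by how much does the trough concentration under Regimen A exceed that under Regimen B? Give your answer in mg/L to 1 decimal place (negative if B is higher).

Regimen A: f = (1/2)^(40/35) ≈ 0.4529; Cmin,ss = (1819/149)·f/(1−f) ≈ 10.106 mg/L.
Regimen B: f = (1/2)^(42/35) ≈ 0.4353; Cmin,ss = (527/149)·f/(1−f) ≈ 2.726 mg/L.
Difference ≈ 10.106 − 2.726 ≈ 7.380 mg/L.

7.4 mg/L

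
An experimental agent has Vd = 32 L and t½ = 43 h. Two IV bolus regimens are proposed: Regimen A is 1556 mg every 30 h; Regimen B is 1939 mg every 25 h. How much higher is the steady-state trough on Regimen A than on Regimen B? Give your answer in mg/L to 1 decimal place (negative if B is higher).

Regimen A: f = (1/2)^(30/43) ≈ 0.6166; Cmin,ss = (1556/32)·f/(1−f) ≈ 78.201 mg/L.
Regimen B: f = (1/2)^(25/43) ≈ 0.6683; Cmin,ss = (1939/32)·f/(1−f) ≈ 122.083 mg/L.
Difference ≈ 78.201 − 122.083 ≈ -43.882 mg/L.

-43.9 mg/L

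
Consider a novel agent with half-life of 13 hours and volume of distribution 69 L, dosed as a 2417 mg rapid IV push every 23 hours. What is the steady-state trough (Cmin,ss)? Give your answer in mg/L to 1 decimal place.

14.5 mg/L

Over one 23-h interval, 23/13 ≈ 1.7692 half-lives elapse, leaving f ≈ 0.2934 of each dose.
Single-dose peak C₀ = D/Vd = 2417/69 ≈ 35.029 mg/L.
Steady-state trough Cmin,ss = C₀·f/(1−f) ≈ 35.029 × 0.2934/0.7066 ≈ 14.545 mg/L.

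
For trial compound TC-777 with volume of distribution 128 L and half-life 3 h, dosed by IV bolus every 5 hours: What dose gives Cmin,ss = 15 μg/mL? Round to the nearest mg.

4176 mg

τ/t½ = 5/3 ≈ 1.6667, so f = (1/2)^(5/3) ≈ 0.314980.
Cmin,ss = (D/Vd)·f/(1−f), so D = Cmin,ss·Vd·(1−f)/f.
D = 15 × 128 × (1−f)/f ≈ 15 × 128 × 2.17480 ≈ 4175.62 mg.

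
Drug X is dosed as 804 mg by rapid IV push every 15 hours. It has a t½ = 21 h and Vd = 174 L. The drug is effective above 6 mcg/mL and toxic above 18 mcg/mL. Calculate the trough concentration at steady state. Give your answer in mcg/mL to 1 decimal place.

Over one 15-h interval, 15/21 ≈ 0.71429 half-lives elapse, leaving f ≈ 0.6095 of each dose.
At steady state, accumulation factor R = 1/(1 − e^(−kτ)) ≈ 2.5608.
Each bolus raises the concentration by D/Vd = 804/174 ≈ 4.621 mcg/mL.
Steady-state peak Cmax,ss = C₀·R ≈ 4.621 × 2.5608 ≈ 11.833 mcg/mL.
Steady-state trough Cmin,ss = Cmax,ss·f ≈ 11.833 × 0.6095 ≈ 7.212 mcg/mL.
Trough 7.2 mcg/mL vs MEC 6 mcg/mL: adequate.

7.2 mcg/mL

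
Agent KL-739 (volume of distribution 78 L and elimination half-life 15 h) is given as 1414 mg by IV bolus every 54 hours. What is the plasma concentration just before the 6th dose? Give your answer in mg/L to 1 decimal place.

f = (1/2)^(τ/t½) = (1/2)^(54/15) ≈ 0.0825.
C₀ = D/Vd = 1414/78 ≈ 18.128 mg/L.
Before the 6th dose, 5 doses have been given. Superposition: Cmin = C₀·(f + f² + … + f^5).
≈ 18.128 × (0.0825 + 0.0068 + 0.0006 + 0.0000 + 0.0000) ≈ 18.128 × 0.0899 ≈ 1.630 mg/L.

1.6 mg/L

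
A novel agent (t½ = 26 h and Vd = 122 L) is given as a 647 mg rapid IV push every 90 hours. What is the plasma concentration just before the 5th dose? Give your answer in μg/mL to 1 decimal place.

0.5 μg/mL

f = (1/2)^(τ/t½) = (1/2)^(90/26) ≈ 0.0908.
C₀ = D/Vd = 647/122 ≈ 5.303 μg/mL.
Before the 5th dose, 4 doses have been given. Superposition: Cmin = C₀·(f + f² + … + f^4).
≈ 5.303 × (0.0908 + 0.0082 + 0.0007 + 0.0001) ≈ 5.303 × 0.0998 ≈ 0.529 μg/mL.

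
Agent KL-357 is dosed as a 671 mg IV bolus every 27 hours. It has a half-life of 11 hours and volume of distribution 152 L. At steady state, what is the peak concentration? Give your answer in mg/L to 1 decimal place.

5.4 mg/L

k = ln2/t½ = ln2/11 ≈ 0.063013 h⁻¹; fraction remaining f = e^(−kτ) = e^(−0.063013×27) ≈ 0.1824.
Accumulation ratio R = 1/(1 − f) ≈ 1/0.8176 ≈ 1.2231.
Each bolus raises the concentration by D/Vd = 671/152 ≈ 4.414 mg/L.
Cmax,ss = C₀/(1 − f) ≈ 4.414/0.8176 ≈ 5.399 mg/L.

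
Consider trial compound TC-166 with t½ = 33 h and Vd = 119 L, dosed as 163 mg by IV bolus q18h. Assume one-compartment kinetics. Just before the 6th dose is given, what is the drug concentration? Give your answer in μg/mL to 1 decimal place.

2.5 μg/mL

f = (1/2)^(τ/t½) = (1/2)^(18/33) ≈ 0.6852.
C₀ = D/Vd = 163/119 ≈ 1.370 μg/mL.
Before the 6th dose, 5 doses have been given. Superposition: Cmin = C₀·(f + f² + … + f^5).
≈ 1.370 × (0.6852 + 0.4695 + 0.3217 + 0.2204 + 0.1510) ≈ 1.370 × 1.8478 ≈ 2.531 μg/mL.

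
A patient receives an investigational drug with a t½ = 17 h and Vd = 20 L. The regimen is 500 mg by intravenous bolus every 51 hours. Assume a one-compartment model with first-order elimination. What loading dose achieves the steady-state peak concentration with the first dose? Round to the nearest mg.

571 mg

f = (1/2)^(51/17) ≈ 0.125000; accumulation ratio R = 1/(1−f) ≈ 1.14286.
Loading dose to hit Cmax,ss on first dose: D_load = D_maint·R ≈ 500 × 1.14286 ≈ 571.43 mg.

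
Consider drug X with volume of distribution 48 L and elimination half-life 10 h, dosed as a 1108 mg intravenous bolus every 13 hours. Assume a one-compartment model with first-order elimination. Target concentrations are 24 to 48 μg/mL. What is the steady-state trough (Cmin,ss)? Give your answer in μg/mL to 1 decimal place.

15.8 μg/mL

τ/t½ = 13/10 ≈ 1.3, so fraction remaining f = (1/2)^(13/10) ≈ 0.4061.
Single-dose peak C₀ = D/Vd = 1108/48 ≈ 23.083 μg/mL.
Steady-state trough Cmin,ss = C₀·f/(1−f) ≈ 23.083 × 0.4061/0.5939 ≈ 15.784 μg/mL.
Trough 15.8 μg/mL vs MEC 24 μg/mL: subtherapeutic.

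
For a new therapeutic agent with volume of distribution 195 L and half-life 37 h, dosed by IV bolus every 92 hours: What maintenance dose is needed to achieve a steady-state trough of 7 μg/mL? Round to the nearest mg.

τ/t½ = 92/37 ≈ 2.4865, so f = (1/2)^(92/37) ≈ 0.178440.
Cmin,ss = (D/Vd)·f/(1−f), so D = Cmin,ss·Vd·(1−f)/f.
D = 7 × 195 × (1−f)/f ≈ 7 × 195 × 4.60412 ≈ 6284.62 mg.

6285 mg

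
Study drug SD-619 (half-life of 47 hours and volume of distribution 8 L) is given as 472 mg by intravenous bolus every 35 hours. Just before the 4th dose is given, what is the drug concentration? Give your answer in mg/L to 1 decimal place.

f = (1/2)^(τ/t½) = (1/2)^(35/47) ≈ 0.5968.
C₀ = D/Vd = 472/8 ≈ 59.000 mg/L.
Before the 4th dose, 3 doses have been given. Superposition: Cmin = C₀·(f + f² + … + f^3).
≈ 59.000 × (0.5968 + 0.3562 + 0.2126) ≈ 59.000 × 1.1656 ≈ 68.770 mg/L.

68.8 mg/L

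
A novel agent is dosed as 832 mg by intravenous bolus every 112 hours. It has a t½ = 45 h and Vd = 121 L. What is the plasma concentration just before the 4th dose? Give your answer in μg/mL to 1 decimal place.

1.5 μg/mL

f = (1/2)^(τ/t½) = (1/2)^(112/45) ≈ 0.1781.
C₀ = D/Vd = 832/121 ≈ 6.876 μg/mL.
Before the 4th dose, 3 doses have been given. Superposition: Cmin = C₀·(f + f² + … + f^3).
≈ 6.876 × (0.1781 + 0.0317 + 0.0056) ≈ 6.876 × 0.2154 ≈ 1.481 μg/mL.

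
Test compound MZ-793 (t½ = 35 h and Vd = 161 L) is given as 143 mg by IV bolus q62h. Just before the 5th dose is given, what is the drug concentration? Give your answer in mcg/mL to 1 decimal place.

0.4 mcg/mL

f = (1/2)^(τ/t½) = (1/2)^(62/35) ≈ 0.2929.
C₀ = D/Vd = 143/161 ≈ 0.888 mcg/mL.
Before the 5th dose, 4 doses have been given. Superposition: Cmin = C₀·(f + f² + … + f^4).
≈ 0.888 × (0.2929 + 0.0858 + 0.0251 + 0.0074) ≈ 0.888 × 0.4112 ≈ 0.365 mcg/mL.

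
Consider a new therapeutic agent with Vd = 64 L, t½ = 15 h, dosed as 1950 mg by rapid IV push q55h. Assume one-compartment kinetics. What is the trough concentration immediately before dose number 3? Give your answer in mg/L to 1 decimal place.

2.6 mg/L

f = (1/2)^(τ/t½) = (1/2)^(55/15) ≈ 0.0787.
C₀ = D/Vd = 1950/64 ≈ 30.469 mg/L.
Before the 3rd dose, 2 doses have been given. Superposition: Cmin = C₀·(f + f²).
≈ 30.469 × (0.0787 + 0.0062) ≈ 30.469 × 0.0849 ≈ 2.587 mg/L.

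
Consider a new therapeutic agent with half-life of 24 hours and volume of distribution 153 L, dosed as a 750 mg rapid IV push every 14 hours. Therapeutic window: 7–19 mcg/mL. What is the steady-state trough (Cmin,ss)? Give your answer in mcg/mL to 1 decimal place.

9.8 mcg/mL

τ/t½ = 14/24 ≈ 0.58333, so fraction remaining f = (1/2)^(14/24) ≈ 0.6674.
Each bolus raises the concentration by D/Vd = 750/153 ≈ 4.902 mcg/mL.
Steady-state trough Cmin,ss = C₀·f/(1−f) ≈ 4.902 × 0.6674/0.3326 ≈ 9.836 mcg/mL.
Trough 9.8 mcg/mL vs MEC 7 mcg/mL: adequate.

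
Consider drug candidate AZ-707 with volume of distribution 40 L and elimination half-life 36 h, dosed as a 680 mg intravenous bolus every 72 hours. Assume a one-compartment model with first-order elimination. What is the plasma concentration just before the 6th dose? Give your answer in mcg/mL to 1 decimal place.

f = (1/2)^(τ/t½) = (1/2)^(72/36) ≈ 0.2500.
C₀ = D/Vd = 680/40 ≈ 17.000 mcg/mL.
Before the 6th dose, 5 doses have been given. Superposition: Cmin = C₀·(f + f² + … + f^5).
≈ 17.000 × (0.2500 + 0.0625 + 0.0156 + 0.0039 + 0.0010) ≈ 17.000 × 0.3330 ≈ 5.661 mcg/mL.

5.7 mcg/mL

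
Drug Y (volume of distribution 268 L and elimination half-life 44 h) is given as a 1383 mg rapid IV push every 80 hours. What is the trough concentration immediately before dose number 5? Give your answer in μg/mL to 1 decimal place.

f = (1/2)^(τ/t½) = (1/2)^(80/44) ≈ 0.2836.
C₀ = D/Vd = 1383/268 ≈ 5.160 μg/mL.
Before the 5th dose, 4 doses have been given. Superposition: Cmin = C₀·(f + f² + … + f^4).
≈ 5.160 × (0.2836 + 0.0804 + 0.0228 + 0.0065) ≈ 5.160 × 0.3933 ≈ 2.029 μg/mL.

2.0 μg/mL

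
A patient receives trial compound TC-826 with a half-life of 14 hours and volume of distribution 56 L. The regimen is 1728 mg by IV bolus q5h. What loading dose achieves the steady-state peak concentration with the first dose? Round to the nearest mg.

7880 mg

f = (1/2)^(5/14) ≈ 0.780709; accumulation ratio R = 1/(1−f) ≈ 4.56015.
Loading dose to hit Cmax,ss on first dose: D_load = D_maint·R ≈ 1728 × 4.56015 ≈ 7879.94 mg.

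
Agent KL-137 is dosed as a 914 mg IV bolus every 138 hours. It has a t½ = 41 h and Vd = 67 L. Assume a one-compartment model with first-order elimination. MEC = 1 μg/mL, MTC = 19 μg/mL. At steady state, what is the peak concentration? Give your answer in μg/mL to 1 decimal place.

15.1 μg/mL

k = ln2/t½ = ln2/41 ≈ 0.016906 h⁻¹; fraction remaining f = e^(−kτ) = e^(−0.016906×138) ≈ 0.0970.
At steady state, accumulation factor R = 1/(1 − e^(−kτ)) ≈ 1.1074.
Each bolus raises the concentration by D/Vd = 914/67 ≈ 13.642 μg/mL.
Steady-state peak Cmax,ss = C₀·R ≈ 13.642 × 1.1074 ≈ 15.107 μg/mL.
Peak 15.1 μg/mL vs MTC 19 μg/mL: below toxic threshold.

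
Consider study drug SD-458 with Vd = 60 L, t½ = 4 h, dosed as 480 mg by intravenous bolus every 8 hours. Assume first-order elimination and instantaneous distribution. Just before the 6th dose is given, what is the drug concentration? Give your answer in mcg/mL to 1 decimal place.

2.7 mcg/mL

f = (1/2)^(τ/t½) = (1/2)^(8/4) ≈ 0.2500.
C₀ = D/Vd = 480/60 ≈ 8.000 mcg/mL.
Before the 6th dose, 5 doses have been given. Superposition: Cmin = C₀·(f + f² + … + f^5).
≈ 8.000 × (0.2500 + 0.0625 + 0.0156 + 0.0039 + 0.0010) ≈ 8.000 × 0.3330 ≈ 2.664 mcg/mL.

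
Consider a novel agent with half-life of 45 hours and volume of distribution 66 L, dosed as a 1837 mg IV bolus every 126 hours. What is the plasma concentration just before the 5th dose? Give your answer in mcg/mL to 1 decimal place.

f = (1/2)^(τ/t½) = (1/2)^(126/45) ≈ 0.1436.
C₀ = D/Vd = 1837/66 ≈ 27.833 mcg/mL.
Before the 5th dose, 4 doses have been given. Superposition: Cmin = C₀·(f + f² + … + f^4).
≈ 27.833 × (0.1436 + 0.0206 + 0.0030 + 0.0004) ≈ 27.833 × 0.1676 ≈ 4.665 mcg/mL.

4.7 mcg/mL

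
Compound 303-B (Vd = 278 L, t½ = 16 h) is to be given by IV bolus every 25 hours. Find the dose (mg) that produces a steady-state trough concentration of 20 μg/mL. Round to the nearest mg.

τ/t½ = 25/16 ≈ 1.5625, so f = (1/2)^(25/16) ≈ 0.338564.
Cmin,ss = (D/Vd)·f/(1−f), so D = Cmin,ss·Vd·(1−f)/f.
D = 20 × 278 × (1−f)/f ≈ 20 × 278 × 1.95365 ≈ 10862.29 mg.

10862 mg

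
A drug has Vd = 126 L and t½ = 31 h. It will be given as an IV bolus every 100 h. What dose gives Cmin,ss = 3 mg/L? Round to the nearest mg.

τ/t½ = 100/31 ≈ 3.2258, so f = (1/2)^(100/31) ≈ 0.106890.
Cmin,ss = (D/Vd)·f/(1−f), so D = Cmin,ss·Vd·(1−f)/f.
D = 3 × 126 × (1−f)/f ≈ 3 × 126 × 8.35541 ≈ 3158.34 mg.

3158 mg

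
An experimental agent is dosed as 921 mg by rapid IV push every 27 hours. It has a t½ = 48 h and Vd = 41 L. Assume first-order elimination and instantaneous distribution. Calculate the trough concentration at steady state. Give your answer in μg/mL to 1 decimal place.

τ/t½ = 27/48 ≈ 0.5625, so fraction remaining f = (1/2)^(27/48) ≈ 0.6771.
At steady state, accumulation factor R = 1/(1 − e^(−kτ)) ≈ 3.0969.
Each bolus raises the concentration by D/Vd = 921/41 ≈ 22.463 μg/mL.
Steady-state peak Cmax,ss = C₀·R ≈ 22.463 × 3.0969 ≈ 69.566 μg/mL.
One interval later, Cmin,ss = Cmax,ss·e^(−kτ) ≈ 69.566 × 0.6771 ≈ 47.103 μg/mL.

47.1 μg/mL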